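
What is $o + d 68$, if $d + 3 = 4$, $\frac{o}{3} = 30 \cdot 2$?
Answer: $248$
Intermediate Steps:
$o = 180$ ($o = 3 \cdot 30 \cdot 2 = 3 \cdot 60 = 180$)
$d = 1$ ($d = -3 + 4 = 1$)
$o + d 68 = 180 + 1 \cdot 68 = 180 + 68 = 248$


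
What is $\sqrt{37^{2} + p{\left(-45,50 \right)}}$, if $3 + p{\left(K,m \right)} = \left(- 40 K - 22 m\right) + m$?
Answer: $46$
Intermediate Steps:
$p{\left(K,m \right)} = -3 - 40 K - 21 m$ ($p{\left(K,m \right)} = -3 + \left(\left(- 40 K - 22 m\right) + m\right) = -3 - \left(21 m + 40 K\right) = -3 - 40 K - 21 m$)
$\sqrt{37^{2} + p{\left(-45,50 \right)}} = \sqrt{37^{2} - -747} = \sqrt{1369 - -747} = \sqrt{1369 + 747} = \sqrt{2116} = 46$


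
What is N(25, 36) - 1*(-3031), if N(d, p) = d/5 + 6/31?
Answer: 94122/31 ≈ 3036.2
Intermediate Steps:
N(d, p) = 6/31 + d/5 (N(d, p) = d*(⅕) + 6*(1/31) = d/5 + 6/31 = 6/31 + d/5)
N(25, 36) - 1*(-3031) = (6/31 + (⅕)*25) - 1*(-3031) = (6/31 + 5) + 3031 = 161/31 + 3031 = 94122/31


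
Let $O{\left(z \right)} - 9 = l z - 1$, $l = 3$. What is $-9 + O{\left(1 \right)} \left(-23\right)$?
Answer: $-262$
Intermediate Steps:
$O{\left(z \right)} = 8 + 3 z$ ($O{\left(z \right)} = 9 + \left(3 z - 1\right) = 9 + \left(-1 + 3 z\right) = 8 + 3 z$)
$-9 + O{\left(1 \right)} \left(-23\right) = -9 + \left(8 + 3 \cdot 1\right) \left(-23\right) = -9 + \left(8 + 3\right) \left(-23\right) = -9 + 11 \left(-23\right) = -9 - 253 = -262$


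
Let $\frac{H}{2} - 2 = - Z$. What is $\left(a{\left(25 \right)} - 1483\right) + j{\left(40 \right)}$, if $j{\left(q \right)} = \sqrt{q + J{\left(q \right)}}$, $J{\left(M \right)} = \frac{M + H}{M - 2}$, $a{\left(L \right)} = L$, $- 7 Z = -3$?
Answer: $-1458 + \frac{\sqrt{727643}}{133} \approx -1451.6$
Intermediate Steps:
$Z = \frac{3}{7}$ ($Z = \left(- \frac{1}{7}\right) \left(-3\right) = \frac{3}{7} \approx 0.42857$)
$H = \frac{22}{7}$ ($H = 4 + 2 \left(\left(-1\right) \frac{3}{7}\right) = 4 + 2 \left(- \frac{3}{7}\right) = 4 - \frac{6}{7} = \frac{22}{7} \approx 3.1429$)
$J{\left(M \right)} = \frac{\frac{22}{7} + M}{-2 + M}$ ($J{\left(M \right)} = \frac{M + \frac{22}{7}}{M - 2} = \frac{\frac{22}{7} + M}{-2 + M}$)
$j{\left(q \right)} = \sqrt{q + \frac{\frac{22}{7} + q}{-2 + q}}$
$\left(a{\left(25 \right)} - 1483\right) + j{\left(40 \right)} = \left(25 - 1483\right) + \sqrt{40 + \frac{\frac{22}{7} + 40}{-2 + 40}} = -1458 + \sqrt{40 + \frac{1}{38} \cdot \frac{302}{7}} = -1458 + \sqrt{40 + \frac{151}{133}} = -1458 + \sqrt{\frac{5471}{133}} = -1458 + \frac{\sqrt{727643}}{133}$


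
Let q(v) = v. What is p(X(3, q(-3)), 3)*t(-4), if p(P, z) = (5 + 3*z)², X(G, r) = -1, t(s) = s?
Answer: -784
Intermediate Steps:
p(X(3, q(-3)), 3)*t(-4) = (5 + 3*3)²*(-4) = (5 + 9)²*(-4) = 14²*(-4) = 196*(-4) = -784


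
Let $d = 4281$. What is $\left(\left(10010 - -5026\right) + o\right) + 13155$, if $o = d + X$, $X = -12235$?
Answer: $20237$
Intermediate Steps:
$o = -7954$ ($o = 4281 - 12235 = -7954$)
$\left(\left(10010 - -5026\right) + o\right) + 13155 = \left(\left(10010 - -5026\right) - 7954\right) + 13155 = \left(\left(10010 + 5026\right) - 7954\right) + 13155 = \left(15036 - 7954\right) + 13155 = 7082 + 13155 = 20237$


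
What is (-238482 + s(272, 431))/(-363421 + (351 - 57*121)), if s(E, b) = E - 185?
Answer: 238395/369967 ≈ 0.64437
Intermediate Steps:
s(E, b) = -185 + E
(-238482 + s(272, 431))/(-363421 + (351 - 57*121)) = (-238482 + (-185 + 272))/(-363421 + (351 - 57*121)) = (-238482 + 87)/(-363421 + (351 - 6897)) = -238395/(-363421 - 6546) = -238395/(-369967) = -238395*(-1/369967) = 238395/369967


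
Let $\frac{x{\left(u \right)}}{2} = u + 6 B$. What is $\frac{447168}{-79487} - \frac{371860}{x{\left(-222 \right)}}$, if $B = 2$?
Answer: $\frac{1468511263}{1669227} \approx 879.75$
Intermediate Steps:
$x{\left(u \right)} = 24 + 2 u$ ($x{\left(u \right)} = 2 \left(u + 6 \cdot 2\right) = 2 \left(u + 12\right) = 2 \left(12 + u\right) = 24 + 2 u$)
$\frac{447168}{-79487} - \frac{371860}{x{\left(-222 \right)}} = \frac{447168}{-79487} - \frac{371860}{24 + 2 \left(-222\right)} = 447168 \left(- \frac{1}{79487}\right) - \frac{371860}{24 - 444} = - \frac{447168}{79487} - \frac{371860}{-420} = - \frac{447168}{79487} - - \frac{18593}{21} = - \frac{447168}{79487} + \frac{18593}{21} = \frac{1468511263}{1669227}$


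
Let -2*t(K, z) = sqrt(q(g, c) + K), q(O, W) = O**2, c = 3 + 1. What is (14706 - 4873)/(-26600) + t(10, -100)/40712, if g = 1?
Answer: -9833/26600 - sqrt(11)/81424 ≈ -0.36970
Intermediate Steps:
c = 4
t(K, z) = -sqrt(1 + K)/2 (t(K, z) = -sqrt(1**2 + K)/2 = -sqrt(1 + K)/2)
(14706 - 4873)/(-26600) + t(10, -100)/40712 = (14706 - 4873)/(-26600) - sqrt(1 + 10)/2/40712 = 9833*(-1/26600) - sqrt(11)/2*(1/40712) = -9833/26600 - sqrt(11)/81424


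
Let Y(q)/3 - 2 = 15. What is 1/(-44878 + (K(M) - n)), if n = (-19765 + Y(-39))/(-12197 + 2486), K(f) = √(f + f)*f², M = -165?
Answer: -2116172429046/11628115618555363517 - 2567413359225*I*√330/23256231237110727034 ≈ -1.8199e-7 - 2.0055e-6*I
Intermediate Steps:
Y(q) = 51 (Y(q) = 6 + 3*15 = 6 + 45 = 51)
K(f) = √2*f^(5/2) (K(f) = √(2*f)*f² = (√2*√f)*f² = √2*f^(5/2))
n = 19714/9711 (n = (-19765 + 51)/(-12197 + 2486) = -19714/(-9711) = -19714*(-1/9711) = 19714/9711 ≈ 2.0301)
1/(-44878 + (K(M) - n)) = 1/(-44878 + (√2*(-165)^(5/2) - 1*19714/9711)) = 1/(-44878 + (√2*(27225*I*√165) - 19714/9711)) = 1/(-44878 + (27225*I*√330 - 19714/9711)) = 1/(-44878 + (-19714/9711 + 27225*I*√330)) = 1/(-435829972/9711 + 27225*I*√330)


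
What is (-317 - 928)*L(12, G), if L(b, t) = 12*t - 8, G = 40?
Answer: -587640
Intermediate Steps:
L(b, t) = -8 + 12*t
(-317 - 928)*L(12, G) = (-317 - 928)*(-8 + 12*40) = -1245*(-8 + 480) = -1245*472 = -587640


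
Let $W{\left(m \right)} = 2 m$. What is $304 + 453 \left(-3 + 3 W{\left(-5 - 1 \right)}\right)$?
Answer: $-17363$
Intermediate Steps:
$304 + 453 \left(-3 + 3 W{\left(-5 - 1 \right)}\right) = 304 + 453 \left(-3 + 3 \cdot 2 \left(-5 - 1\right)\right) = 304 + 453 \left(-3 + 3 \cdot 2 \left(-6\right)\right) = 304 + 453 \left(-3 + 3 \left(-12\right)\right) = 304 + 453 \left(-3 - 36\right) = 304 + 453 \left(-39\right) = 304 - 17667 = -17363$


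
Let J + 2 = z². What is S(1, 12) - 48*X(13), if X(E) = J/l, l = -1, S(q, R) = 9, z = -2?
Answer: 105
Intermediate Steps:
J = 2 (J = -2 + (-2)² = -2 + 4 = 2)
X(E) = -2 (X(E) = 2/(-1) = 2*(-1) = -2)
S(1, 12) - 48*X(13) = 9 - 48*(-2) = 9 + 96 = 105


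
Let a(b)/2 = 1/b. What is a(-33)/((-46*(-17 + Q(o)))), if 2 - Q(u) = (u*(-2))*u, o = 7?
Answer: 1/62997 ≈ 1.5874e-5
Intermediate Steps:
Q(u) = 2 + 2*u² (Q(u) = 2 - u*(-2)*u = 2 - (-2*u)*u = 2 - (-2)*u² = 2 + 2*u²)
a(b) = 2/b
a(-33)/((-46*(-17 + Q(o)))) = (2/(-33))/((-46*(-17 + (2 + 2*7²)))) = (2*(-1/33))/((-46*(-17 + (2 + 2*49)))) = -2*(-1/(46*(-17 + (2 + 98))))/33 = -2*(-1/(46*(-17 + 100)))/33 = -2/(33*((-46*83))) = -2/33/(-3818) = -2/33*(-1/3818) = 1/62997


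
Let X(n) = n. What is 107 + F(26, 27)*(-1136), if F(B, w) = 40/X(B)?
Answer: -21329/13 ≈ -1640.7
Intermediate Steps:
F(B, w) = 40/B
107 + F(26, 27)*(-1136) = 107 + (40/26)*(-1136) = 107 + (40*(1/26))*(-1136) = 107 + (20/13)*(-1136) = 107 - 22720/13 = -21329/13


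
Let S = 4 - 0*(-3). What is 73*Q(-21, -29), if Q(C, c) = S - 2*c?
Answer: 4526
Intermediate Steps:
S = 4 (S = 4 - 1*0 = 4 + 0 = 4)
Q(C, c) = 4 - 2*c
73*Q(-21, -29) = 73*(4 - 2*(-29)) = 73*(4 + 58) = 73*62 = 4526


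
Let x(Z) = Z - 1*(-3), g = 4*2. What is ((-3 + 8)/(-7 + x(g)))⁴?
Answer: 625/256 ≈ 2.4414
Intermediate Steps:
g = 8
x(Z) = 3 + Z (x(Z) = Z + 3 = 3 + Z)
((-3 + 8)/(-7 + x(g)))⁴ = ((-3 + 8)/(-7 + (3 + 8)))⁴ = (5/(-7 + 11))⁴ = (5/4)⁴ = 625/256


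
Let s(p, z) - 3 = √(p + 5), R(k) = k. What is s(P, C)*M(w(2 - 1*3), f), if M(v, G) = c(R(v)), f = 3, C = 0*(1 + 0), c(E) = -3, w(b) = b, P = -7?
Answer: -9 - 3*I*√2 ≈ -9.0 - 4.2426*I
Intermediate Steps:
C = 0 (C = 0*1 = 0)
s(p, z) = 3 + √(5 + p) (s(p, z) = 3 + √(p + 5) = 3 + √(5 + p))
M(v, G) = -3
s(P, C)*M(w(2 - 1*3), f) = (3 + √(5 - 7))*(-3) = (3 + √(-2))*(-3) = (3 + I*√2)*(-3) = -9 - 3*I*√2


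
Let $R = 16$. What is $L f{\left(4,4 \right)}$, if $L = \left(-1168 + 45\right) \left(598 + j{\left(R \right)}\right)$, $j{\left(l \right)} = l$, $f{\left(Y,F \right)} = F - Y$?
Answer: $0$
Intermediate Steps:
$L = -689522$ ($L = \left(-1168 + 45\right) \left(598 + 16\right) = \left(-1123\right) 614 = -689522$)
$L f{\left(4,4 \right)} = - 689522 \left(4 - 4\right) = \left(-689522\right) 0 = 0$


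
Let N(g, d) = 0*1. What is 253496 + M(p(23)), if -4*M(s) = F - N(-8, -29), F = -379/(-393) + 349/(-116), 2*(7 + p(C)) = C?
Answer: 46225595785/182352 ≈ 2.5350e+5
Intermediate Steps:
p(C) = -7 + C/2
F = -93193/45588 (F = -379*(-1/393) + 349*(-1/116) = 379/393 - 349/116 = -93193/45588 ≈ -2.0442)
N(g, d) = 0
M(s) = 93193/182352 (M(s) = -(-93193/45588 - 1*0)/4 = -(-93193/45588 + 0)/4 = -¼*(-93193/45588) = 93193/182352)
253496 + M(p(23)) = 253496 + 93193/182352 = 46225595785/182352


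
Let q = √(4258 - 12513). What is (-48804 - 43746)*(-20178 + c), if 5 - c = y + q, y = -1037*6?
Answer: 1291165050 + 92550*I*√8255 ≈ 1.2912e+9 + 8.4088e+6*I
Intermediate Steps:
y = -6222
q = I*√8255 (q = √(-8255) = I*√8255 ≈ 90.857*I)
c = 6227 - I*√8255 (c = 5 - (-6222 + I*√8255) = 5 + (6222 - I*√8255) = 6227 - I*√8255 ≈ 6227.0 - 90.857*I)
(-48804 - 43746)*(-20178 + c) = (-48804 - 43746)*(-20178 + (6227 - I*√8255)) = -92550*(-13951 - I*√8255) = 1291165050 + 92550*I*√8255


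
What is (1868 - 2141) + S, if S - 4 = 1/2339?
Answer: -629190/2339 ≈ -269.00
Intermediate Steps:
S = 9357/2339 (S = 4 + 1/2339 = 9357/2339 ≈ 4.0004)
(1868 - 2141) + S = (1868 - 2141) + 9357/2339 = -273 + 9357/2339 = -629190/2339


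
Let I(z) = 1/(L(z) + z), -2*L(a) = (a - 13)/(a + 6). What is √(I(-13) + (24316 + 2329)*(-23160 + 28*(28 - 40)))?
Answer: I*√1692841687862/52 ≈ 25021.0*I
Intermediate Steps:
L(a) = -(-13 + a)/(2*(6 + a)) (L(a) = -(a - 13)/(2*(a + 6)) = -(-13 + a)/(2*(6 + a)))
I(z) = 1/(z + (13 - z)/(2*(6 + z))) (I(z) = 1/((13 - z)/(2*(6 + z)) + z) = 1/(z + (13 - z)/(2*(6 + z))))
√(I(-13) + (24316 + 2329)*(-23160 + 28*(28 - 40))) = √(2*(6 - 13)/(13 - 1*(-13) + 2*(-13)*(6 - 13)) + (24316 + 2329)*(-23160 + 28*(28 - 40))) = √(2*(-7)/(13 + 13 + 2*(-13)*(-7)) + 26645*(-23160 + 28*(-12))) = √(2*(-7)/(13 + 13 + 182) + 26645*(-23160 - 336)) = √(2*(-7)/208 + 26645*(-23496)) = √(2*(1/208)*(-7) - 626050920) = √(-7/104 - 626050920) = √(-65109295687/104) = I*√1692841687862/52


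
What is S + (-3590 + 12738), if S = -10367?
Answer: -1219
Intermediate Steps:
S + (-3590 + 12738) = -10367 + (-3590 + 12738) = -10367 + 9148 = -1219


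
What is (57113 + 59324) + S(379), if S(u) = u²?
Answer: 260078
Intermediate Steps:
(57113 + 59324) + S(379) = (57113 + 59324) + 379² = 116437 + 143641 = 260078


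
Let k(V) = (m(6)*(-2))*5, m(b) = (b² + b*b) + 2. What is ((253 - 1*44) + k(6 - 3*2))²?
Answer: 281961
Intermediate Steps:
m(b) = 2 + 2*b² (m(b) = (b² + b²) + 2 = 2*b² + 2 = 2 + 2*b²)
k(V) = -740 (k(V) = ((2 + 2*6²)*(-2))*5 = ((2 + 2*36)*(-2))*5 = ((2 + 72)*(-2))*5 = (74*(-2))*5 = -148*5 = -740)
((253 - 1*44) + k(6 - 3*2))² = ((253 - 1*44) - 740)² = ((253 - 44) - 740)² = (209 - 740)² = (-531)² = 281961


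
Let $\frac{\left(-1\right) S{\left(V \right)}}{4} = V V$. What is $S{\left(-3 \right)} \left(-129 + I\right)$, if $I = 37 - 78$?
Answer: $6120$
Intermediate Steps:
$I = -41$ ($I = 37 - 78 = -41$)
$S{\left(V \right)} = - 4 V^{2}$ ($S{\left(V \right)} = - 4 V V = - 4 V^{2}$)
$S{\left(-3 \right)} \left(-129 + I\right) = - 4 \left(-3\right)^{2} \left(-129 - 41\right) = \left(-4\right) 9 \left(-170\right) = \left(-36\right) \left(-170\right) = 6120$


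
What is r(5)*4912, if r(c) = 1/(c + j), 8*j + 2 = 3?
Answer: 39296/41 ≈ 958.44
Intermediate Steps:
j = ⅛ (j = -¼ + (⅛)*3 = -¼ + 3/8 = ⅛ ≈ 0.12500)
r(c) = 1/(⅛ + c) (r(c) = 1/(c + ⅛) = 1/(⅛ + c))
r(5)*4912 = (8/(1 + 8*5))*4912 = (8/(1 + 40))*4912 = (8/41)*4912 = 39296/41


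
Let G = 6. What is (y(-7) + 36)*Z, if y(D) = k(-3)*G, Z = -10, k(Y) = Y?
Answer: -180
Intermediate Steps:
y(D) = -18 (y(D) = -3*6 = -18)
(y(-7) + 36)*Z = (-18 + 36)*(-10) = 18*(-10) = -180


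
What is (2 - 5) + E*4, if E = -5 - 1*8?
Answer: -55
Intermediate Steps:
E = -13 (E = -5 - 8 = -13)
(2 - 5) + E*4 = (2 - 5) - 13*4 = -3 - 52 = -55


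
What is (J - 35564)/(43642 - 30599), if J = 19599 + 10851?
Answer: -5114/13043 ≈ -0.39209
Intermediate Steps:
J = 30450
(J - 35564)/(43642 - 30599) = (30450 - 35564)/(43642 - 30599) = -5114/13043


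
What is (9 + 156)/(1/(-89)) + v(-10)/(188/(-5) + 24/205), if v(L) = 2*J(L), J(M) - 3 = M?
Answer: -56418335/3842 ≈ -14685.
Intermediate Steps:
J(M) = 3 + M
v(L) = 6 + 2*L (v(L) = 2*(3 + L) = 6 + 2*L)
(9 + 156)/(1/(-89)) + v(-10)/(188/(-5) + 24/205) = (9 + 156)/(1/(-89)) + (6 + 2*(-10))/(188/(-5) + 24/205) = 165/(-1/89) + (6 - 20)/(188*(-⅕) + 24*(1/205)) = 165*(-89) - 14/(-188/5 + 24/205) = -14685 - 14/(-7684/205) = -14685 - 14*(-205/7684) = -14685 + 1435/3842 = -56418335/3842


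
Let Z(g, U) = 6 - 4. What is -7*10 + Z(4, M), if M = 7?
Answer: -68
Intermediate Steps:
Z(g, U) = 2
-7*10 + Z(4, M) = -7*10 + 2 = -70 + 2 = -68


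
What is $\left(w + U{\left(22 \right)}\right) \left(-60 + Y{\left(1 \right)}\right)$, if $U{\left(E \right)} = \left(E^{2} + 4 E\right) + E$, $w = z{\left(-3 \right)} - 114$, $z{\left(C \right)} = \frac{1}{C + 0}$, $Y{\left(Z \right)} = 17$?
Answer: $- \frac{61877}{3} \approx -20626.0$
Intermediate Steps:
$z{\left(C \right)} = \frac{1}{C}$
$w = - \frac{343}{3}$ ($w = \frac{1}{-3} - 114 = - \frac{1}{3} - 114 = - \frac{343}{3} \approx -114.33$)
$U{\left(E \right)} = E^{2} + 5 E$
$\left(w + U{\left(22 \right)}\right) \left(-60 + Y{\left(1 \right)}\right) = \left(- \frac{343}{3} + 22 \left(5 + 22\right)\right) \left(-60 + 17\right) = \left(- \frac{343}{3} + 22 \cdot 27\right) \left(-43\right) = \left(- \frac{343}{3} + 594\right) \left(-43\right) = \frac{1439}{3} \left(-43\right) = - \frac{61877}{3}$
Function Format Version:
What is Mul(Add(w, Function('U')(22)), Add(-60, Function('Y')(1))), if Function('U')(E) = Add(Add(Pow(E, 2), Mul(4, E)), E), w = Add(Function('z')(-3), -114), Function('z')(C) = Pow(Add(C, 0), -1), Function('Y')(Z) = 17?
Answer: Rational(-61877, 3) ≈ -20626.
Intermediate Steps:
Function('z')(C) = Pow(C, -1)
w = Rational(-343, 3) (w = Add(Pow(-3, -1), -114) = Add(Rational(-1, 3), -114) = Rational(-343, 3) ≈ -114.33)
Function('U')(E) = Add(Pow(E, 2), Mul(5, E))
Mul(Add(w, Function('U')(22)), Add(-60, Function('Y')(1))) = Mul(Add(Rational(-343, 3), Mul(22, Add(5, 22))), Add(-60, 17)) = Mul(Add(Rational(-343, 3), Mul(22, 27)), -43) = Mul(Add(Rational(-343, 3), 594), -43) = Mul(Rational(1439, 3), -43) = Rational(-61877, 3)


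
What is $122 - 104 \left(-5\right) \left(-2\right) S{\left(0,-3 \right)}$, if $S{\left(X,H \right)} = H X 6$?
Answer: $122$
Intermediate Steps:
$S{\left(X,H \right)} = 6 H X$
$122 - 104 \left(-5\right) \left(-2\right) S{\left(0,-3 \right)} = 122 - 104 \left(-5\right) \left(-2\right) 6 \left(-3\right) 0 = 122 - 104 \cdot 10 \cdot 0 = 122 - 0 = 122 + 0 = 122$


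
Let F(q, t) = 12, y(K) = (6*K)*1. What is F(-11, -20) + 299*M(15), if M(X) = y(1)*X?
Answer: 26922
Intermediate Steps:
y(K) = 6*K
M(X) = 6*X (M(X) = (6*1)*X = 6*X)
F(-11, -20) + 299*M(15) = 12 + 299*(6*15) = 12 + 299*90 = 12 + 26910 = 26922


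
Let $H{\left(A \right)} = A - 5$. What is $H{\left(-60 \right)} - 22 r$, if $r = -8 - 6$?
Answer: $243$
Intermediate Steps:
$r = -14$
$H{\left(A \right)} = -5 + A$ ($H{\left(A \right)} = A - 5 = -5 + A$)
$H{\left(-60 \right)} - 22 r = \left(-5 - 60\right) - 22 \left(-14\right) = -65 - -308 = -65 + 308 = 243$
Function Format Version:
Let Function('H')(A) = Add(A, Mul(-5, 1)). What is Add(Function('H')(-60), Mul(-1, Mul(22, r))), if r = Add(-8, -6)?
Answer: 243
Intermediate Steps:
r = -14
Function('H')(A) = Add(-5, A) (Function('H')(A) = Add(A, -5) = Add(-5, A))
Add(Function('H')(-60), Mul(-1, Mul(22, r))) = Add(Add(-5, -60), Mul(-1, Mul(22, -14))) = Add(-65, Mul(-1, -308)) = Add(-65, 308) = 243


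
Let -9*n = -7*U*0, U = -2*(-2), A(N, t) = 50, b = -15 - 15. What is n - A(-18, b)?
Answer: -50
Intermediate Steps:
b = -30
U = 4
n = 0 (n = -(-7*4)*0/9 = -(-28)*0/9 = -1/9*0 = 0)
n - A(-18, b) = 0 - 1*50 = 0 - 50 = -50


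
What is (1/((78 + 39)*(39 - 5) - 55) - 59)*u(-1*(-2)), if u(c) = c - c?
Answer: 0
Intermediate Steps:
u(c) = 0
(1/((78 + 39)*(39 - 5) - 55) - 59)*u(-1*(-2)) = (1/((78 + 39)*(39 - 5) - 55) - 59)*0 = (1/(117*34 - 55) - 59)*0 = (1/(3978 - 55) - 59)*0 = (1/3923 - 59)*0 = -231456/3923*0 = 0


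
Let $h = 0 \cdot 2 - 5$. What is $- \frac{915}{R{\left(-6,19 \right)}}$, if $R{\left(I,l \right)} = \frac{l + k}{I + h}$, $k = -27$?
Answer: $- \frac{10065}{8} \approx -1258.1$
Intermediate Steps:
$h = -5$ ($h = 0 - 5 = -5$)
$R{\left(I,l \right)} = \frac{-27 + l}{-5 + I}$ ($R{\left(I,l \right)} = \frac{l - 27}{I - 5} = \frac{-27 + l}{-5 + I}$)
$- \frac{915}{R{\left(-6,19 \right)}} = - \frac{915}{\frac{1}{-5 - 6} \left(-27 + 19\right)} = - \frac{915}{\frac{1}{-11} \left(-8\right)} = - \frac{915}{\left(- \frac{1}{11}\right) \left(-8\right)} = - \frac{915}{\frac{8}{11}} = \left(-915\right) \frac{11}{8} = - \frac{10065}{8}$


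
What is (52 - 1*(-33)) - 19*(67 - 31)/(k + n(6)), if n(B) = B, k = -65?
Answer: 5699/59 ≈ 96.593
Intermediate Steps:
(52 - 1*(-33)) - 19*(67 - 31)/(k + n(6)) = (52 - 1*(-33)) - 19*(67 - 31)/(-65 + 6) = (52 + 33) - 684/(-59) = 85 - 684*(-1)/59 = 85 - 19*(-36/59) = 85 + 684/59 = 5699/59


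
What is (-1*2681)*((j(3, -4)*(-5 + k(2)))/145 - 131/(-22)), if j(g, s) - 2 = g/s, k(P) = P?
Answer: -20281765/1276 ≈ -15895.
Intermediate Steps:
j(g, s) = 2 + g/s
(-1*2681)*((j(3, -4)*(-5 + k(2)))/145 - 131/(-22)) = (-1*2681)*(((2 + 3/(-4))*(-5 + 2))/145 - 131/(-22)) = -2681*(((2 + 3*(-¼))*(-3))*(1/145) - 131*(-1/22)) = -2681*(((2 - ¾)*(-3))*(1/145) + 131/22) = -2681*(((5/4)*(-3))*(1/145) + 131/22) = -2681*(-15/4*1/145 + 131/22) = -2681*(-3/116 + 131/22) = -2681*7565/1276 = -20281765/1276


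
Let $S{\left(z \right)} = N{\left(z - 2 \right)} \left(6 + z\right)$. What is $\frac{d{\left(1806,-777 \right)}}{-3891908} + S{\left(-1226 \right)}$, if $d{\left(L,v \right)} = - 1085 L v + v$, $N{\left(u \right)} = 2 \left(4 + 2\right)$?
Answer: $- \frac{58500071613}{3891908} \approx -15031.0$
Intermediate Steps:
$N{\left(u \right)} = 12$ ($N{\left(u \right)} = 2 \cdot 6 = 12$)
$d{\left(L,v \right)} = v - 1085 L v$ ($d{\left(L,v \right)} = - 1085 L v + v = v - 1085 L v$)
$S{\left(z \right)} = 72 + 12 z$ ($S{\left(z \right)} = 12 \left(6 + z\right) = 72 + 12 z$)
$\frac{d{\left(1806,-777 \right)}}{-3891908} + S{\left(-1226 \right)} = \frac{\left(-777\right) \left(1 - 1959510\right)}{-3891908} + \left(72 + 12 \left(-1226\right)\right) = - 777 \left(1 - 1959510\right) \left(- \frac{1}{3891908}\right) + \left(72 - 14712\right) = \left(-777\right) \left(-1959509\right) \left(- \frac{1}{3891908}\right) - 14640 = 1522538493 \left(- \frac{1}{3891908}\right) - 14640 = - \frac{1522538493}{3891908} - 14640 = - \frac{58500071613}{3891908}$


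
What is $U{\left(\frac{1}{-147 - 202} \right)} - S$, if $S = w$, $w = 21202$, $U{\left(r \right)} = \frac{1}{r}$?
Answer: $-21551$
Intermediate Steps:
$S = 21202$
$U{\left(\frac{1}{-147 - 202} \right)} - S = \frac{1}{\frac{1}{-147 - 202}} - 21202 = \frac{1}{\frac{1}{-349}} - 21202 = \frac{1}{- \frac{1}{349}} - 21202 = -349 - 21202 = -21551$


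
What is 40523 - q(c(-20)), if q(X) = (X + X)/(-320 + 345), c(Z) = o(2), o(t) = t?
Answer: 1013071/25 ≈ 40523.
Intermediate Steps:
c(Z) = 2
q(X) = 2*X/25 (q(X) = (2*X)/25 = (2*X)*(1/25) = 2*X/25)
40523 - q(c(-20)) = 40523 - 2*2/25 = 40523 - 1*4/25 = 40523 - 4/25 = 1013071/25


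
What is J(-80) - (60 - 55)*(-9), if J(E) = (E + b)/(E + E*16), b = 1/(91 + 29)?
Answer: 7353599/163200 ≈ 45.059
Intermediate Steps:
b = 1/120 ≈ 0.0083333
J(E) = (1/120 + E)/(17*E) (J(E) = (E + 1/120)/(E + E*16) = (1/120 + E)/(E + 16*E) = (1/120 + E)/((17*E)) = (1/120 + E)*(1/(17*E)) = (1/120 + E)/(17*E))
J(-80) - (60 - 55)*(-9) = (1/2040)*(1 + 120*(-80))/(-80) - (60 - 55)*(-9) = (1/2040)*(-1/80)*(1 - 9600) - 5*(-9) = (1/2040)*(-1/80)*(-9599) - 1*(-45) = 9599/163200 + 45 = 7353599/163200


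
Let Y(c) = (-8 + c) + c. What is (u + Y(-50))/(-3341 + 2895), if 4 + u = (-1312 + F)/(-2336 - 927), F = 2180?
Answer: 183162/727649 ≈ 0.25172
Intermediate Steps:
Y(c) = -8 + 2*c
u = -13920/3263 (u = -4 + (-1312 + 2180)/(-2336 - 927) = -4 + 868/(-3263) = -4 + 868*(-1/3263) = -4 - 868/3263 = -13920/3263 ≈ -4.2660)
(u + Y(-50))/(-3341 + 2895) = (-13920/3263 + (-8 + 2*(-50)))/(-3341 + 2895) = (-13920/3263 + (-8 - 100))/(-446) = (-13920/3263 - 108)*(-1/446) = -366324/3263*(-1/446) = 183162/727649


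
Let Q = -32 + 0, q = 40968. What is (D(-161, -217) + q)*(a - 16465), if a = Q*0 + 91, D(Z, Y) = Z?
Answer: -668173818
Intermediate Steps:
Q = -32
a = 91 (a = -32*0 + 91 = 0 + 91 = 91)
(D(-161, -217) + q)*(a - 16465) = (-161 + 40968)*(91 - 16465) = 40807*(-16374) = -668173818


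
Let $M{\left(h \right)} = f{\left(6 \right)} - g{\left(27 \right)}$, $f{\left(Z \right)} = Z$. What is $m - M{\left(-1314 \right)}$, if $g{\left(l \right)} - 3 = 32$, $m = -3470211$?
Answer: $-3470182$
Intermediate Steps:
$g{\left(l \right)} = 35$ ($g{\left(l \right)} = 3 + 32 = 35$)
$M{\left(h \right)} = -29$ ($M{\left(h \right)} = 6 - 35 = -29$)
$m - M{\left(-1314 \right)} = -3470211 - -29 = -3470211 + 29 = -3470182$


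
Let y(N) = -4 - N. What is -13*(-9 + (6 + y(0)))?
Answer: 91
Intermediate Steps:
-13*(-9 + (6 + y(0))) = -13*(-9 + (6 + (-4 - 1*0))) = -13*(-9 + (6 + (-4 + 0))) = -13*(-9 + (6 - 4)) = -13*(-9 + 2) = -13*(-7) = 91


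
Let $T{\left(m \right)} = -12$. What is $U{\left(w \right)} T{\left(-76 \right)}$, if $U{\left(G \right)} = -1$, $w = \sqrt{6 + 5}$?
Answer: $12$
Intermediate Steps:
$w = \sqrt{11} \approx 3.3166$
$U{\left(w \right)} T{\left(-76 \right)} = \left(-1\right) \left(-12\right) = 12$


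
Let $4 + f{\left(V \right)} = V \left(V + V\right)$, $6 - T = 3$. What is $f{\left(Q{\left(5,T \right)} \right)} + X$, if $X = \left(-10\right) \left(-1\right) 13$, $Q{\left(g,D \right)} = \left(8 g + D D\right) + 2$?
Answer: $5328$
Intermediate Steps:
$T = 3$ ($T = 6 - 3 = 3$)
$Q{\left(g,D \right)} = 2 + D^{2} + 8 g$ ($Q{\left(g,D \right)} = \left(8 g + D^{2}\right) + 2 = \left(D^{2} + 8 g\right) + 2 = 2 + D^{2} + 8 g$)
$f{\left(V \right)} = -4 + 2 V^{2}$ ($f{\left(V \right)} = -4 + V \left(V + V\right) = -4 + V 2 V = -4 + 2 V^{2}$)
$X = 130$ ($X = 10 \cdot 13 = 130$)
$f{\left(Q{\left(5,T \right)} \right)} + X = \left(-4 + 2 \left(2 + 3^{2} + 8 \cdot 5\right)^{2}\right) + 130 = \left(-4 + 2 \left(2 + 9 + 40\right)^{2}\right) + 130 = \left(-4 + 2 \cdot 51^{2}\right) + 130 = \left(-4 + 2 \cdot 2601\right) + 130 = \left(-4 + 5202\right) + 130 = 5198 + 130 = 5328$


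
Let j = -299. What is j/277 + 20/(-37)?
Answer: -16603/10249 ≈ -1.6200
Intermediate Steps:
j/277 + 20/(-37) = -299/277 + 20/(-37) = -299*1/277 + 20*(-1/37) = -299/277 - 20/37 = -16603/10249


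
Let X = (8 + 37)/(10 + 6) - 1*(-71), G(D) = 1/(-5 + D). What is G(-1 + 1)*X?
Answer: -1181/80 ≈ -14.762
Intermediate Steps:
X = 1181/16 (X = 45/16 + 71 = 1181/16 ≈ 73.813)
G(-1 + 1)*X = (1181/16)/(-5 + (-1 + 1)) = (1181/16)/(-5 + 0) = (1181/16)/(-5) = -1/5*1181/16 = -1181/80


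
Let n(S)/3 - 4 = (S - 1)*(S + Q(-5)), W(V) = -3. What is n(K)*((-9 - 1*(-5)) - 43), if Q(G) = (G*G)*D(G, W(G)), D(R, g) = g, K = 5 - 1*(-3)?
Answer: 65565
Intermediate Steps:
K = 8 (K = 5 + 3 = 8)
Q(G) = -3*G² (Q(G) = (G*G)*(-3) = G²*(-3) = -3*G²)
n(S) = 12 + 3*(-1 + S)*(-75 + S) (n(S) = 12 + 3*((S - 1)*(S - 3*(-5)²)) = 12 + 3*((-1 + S)*(S - 3*25)) = 12 + 3*((-1 + S)*(S - 75)) = 12 + 3*((-1 + S)*(-75 + S)) = 12 + 3*(-1 + S)*(-75 + S))
n(K)*((-9 - 1*(-5)) - 43) = (237 - 228*8 + 3*8²)*((-9 - 1*(-5)) - 43) = (237 - 1824 + 3*64)*((-9 + 5) - 43) = (237 - 1824 + 192)*(-4 - 43) = -1395*(-47) = 65565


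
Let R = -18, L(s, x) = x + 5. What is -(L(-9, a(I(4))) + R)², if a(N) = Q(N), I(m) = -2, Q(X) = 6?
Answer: -49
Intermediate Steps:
a(N) = 6
L(s, x) = 5 + x
-(L(-9, a(I(4))) + R)² = -((5 + 6) - 18)² = -(11 - 18)² = -1*(-7)² = -1*49 = -49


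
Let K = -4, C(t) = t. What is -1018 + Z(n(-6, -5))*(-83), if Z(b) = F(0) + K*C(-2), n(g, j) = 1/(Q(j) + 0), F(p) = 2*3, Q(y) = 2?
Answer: -2180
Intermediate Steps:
F(p) = 6
n(g, j) = ½ (n(g, j) = 1/(2 + 0) = 1/2 = ½)
Z(b) = 14 (Z(b) = 6 - 4*(-2) = 6 + 8 = 14)
-1018 + Z(n(-6, -5))*(-83) = -1018 + 14*(-83) = -1018 - 1162 = -2180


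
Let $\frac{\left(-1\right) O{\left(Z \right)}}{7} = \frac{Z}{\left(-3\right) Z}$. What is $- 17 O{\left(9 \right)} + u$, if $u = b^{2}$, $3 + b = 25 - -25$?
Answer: $\frac{6508}{3} \approx 2169.3$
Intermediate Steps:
$O{\left(Z \right)} = \frac{7}{3}$ ($O{\left(Z \right)} = - 7 \frac{Z}{\left(-3\right) Z} = - 7 Z \left(- \frac{1}{3 Z}\right) = \left(-7\right) \left(- \frac{1}{3}\right) = \frac{7}{3}$)
$b = 47$ ($b = -3 + \left(25 - -25\right) = -3 + \left(25 + 25\right) = -3 + 50 = 47$)
$u = 2209$ ($u = 47^{2} = 2209$)
$- 17 O{\left(9 \right)} + u = \left(-17\right) \frac{7}{3} + 2209 = - \frac{119}{3} + 2209 = \frac{6508}{3}$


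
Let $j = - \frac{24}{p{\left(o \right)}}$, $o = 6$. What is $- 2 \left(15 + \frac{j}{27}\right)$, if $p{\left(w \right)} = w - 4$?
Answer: $- \frac{262}{9} \approx -29.111$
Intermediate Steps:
$p{\left(w \right)} = -4 + w$
$j = -12$ ($j = - \frac{24}{-4 + 6} = - \frac{24}{2} = \left(-24\right) \frac{1}{2} = -12$)
$- 2 \left(15 + \frac{j}{27}\right) = - 2 \left(15 - \frac{12}{27}\right) = - 2 \left(15 - \frac{4}{9}\right) = \left(-2\right) \frac{131}{9} = - \frac{262}{9}$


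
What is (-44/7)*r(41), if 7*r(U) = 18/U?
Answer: -792/2009 ≈ -0.39423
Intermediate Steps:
r(U) = 18/(7*U) (r(U) = (18/U)/7 = 18/(7*U))
(-44/7)*r(41) = (-44/7)*((18/7)/41) = (-44*⅐)*((18/7)*(1/41)) = -44/7*18/287 = -792/2009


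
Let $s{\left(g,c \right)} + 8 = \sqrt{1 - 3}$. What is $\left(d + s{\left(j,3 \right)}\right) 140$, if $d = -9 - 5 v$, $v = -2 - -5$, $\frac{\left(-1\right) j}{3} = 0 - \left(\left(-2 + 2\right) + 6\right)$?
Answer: $-4480 + 140 i \sqrt{2} \approx -4480.0 + 197.99 i$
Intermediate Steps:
$j = 18$ ($j = - 3 \left(0 - \left(\left(-2 + 2\right) + 6\right)\right) = - 3 \left(0 - \left(0 + 6\right)\right) = - 3 \left(0 - 6\right) = \left(-3\right) \left(-6\right) = 18$)
$v = 3$ ($v = -2 + 5 = 3$)
$s{\left(g,c \right)} = -8 + i \sqrt{2}$ ($s{\left(g,c \right)} = -8 + \sqrt{1 - 3} = -8 + \sqrt{-2} = -8 + i \sqrt{2}$)
$d = -24$ ($d = -9 - 15 = -24$)
$\left(d + s{\left(j,3 \right)}\right) 140 = \left(-24 - \left(8 - i \sqrt{2}\right)\right) 140 = \left(-32 + i \sqrt{2}\right) 140 = -4480 + 140 i \sqrt{2}$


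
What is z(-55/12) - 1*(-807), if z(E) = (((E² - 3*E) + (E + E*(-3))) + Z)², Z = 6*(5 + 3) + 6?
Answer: 215572153/20736 ≈ 10396.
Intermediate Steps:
Z = 54 (Z = 6*8 + 6 = 48 + 6 = 54)
z(E) = (54 + E² - 5*E)² (z(E) = (((E² - 3*E) + (E + E*(-3))) + 54)² = (((E² - 3*E) + (E - 3*E)) + 54)² = (((E² - 3*E) - 2*E) + 54)² = ((E² - 5*E) + 54)² = (54 + E² - 5*E)²)
z(-55/12) - 1*(-807) = (54 + (-55/12)² - (-275)/12)² - 1*(-807) = (54 + (-55*1/12)² - (-275)/12)² + 807 = (54 + (-55/12)² - 5*(-55/12))² + 807 = (54 + 3025/144 + 275/12)² + 807 = (14101/144)² + 807 = 198838201/20736 + 807 = 215572153/20736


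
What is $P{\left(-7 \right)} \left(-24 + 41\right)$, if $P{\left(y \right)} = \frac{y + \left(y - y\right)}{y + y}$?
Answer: $\frac{17}{2} \approx 8.5$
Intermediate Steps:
$P{\left(y \right)} = \frac{1}{2}$ ($P{\left(y \right)} = \frac{y + 0}{2 y} = y \frac{1}{2 y} = \frac{1}{2}$)
$P{\left(-7 \right)} \left(-24 + 41\right) = \frac{-24 + 41}{2} = \frac{1}{2} \cdot 17 = \frac{17}{2}$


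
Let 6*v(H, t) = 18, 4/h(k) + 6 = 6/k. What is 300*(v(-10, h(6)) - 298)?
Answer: -88500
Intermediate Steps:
h(k) = 4/(-6 + 6/k)
v(H, t) = 3 (v(H, t) = (1/6)*18 = 3)
300*(v(-10, h(6)) - 298) = 300*(3 - 298) = 300*(-295) = -88500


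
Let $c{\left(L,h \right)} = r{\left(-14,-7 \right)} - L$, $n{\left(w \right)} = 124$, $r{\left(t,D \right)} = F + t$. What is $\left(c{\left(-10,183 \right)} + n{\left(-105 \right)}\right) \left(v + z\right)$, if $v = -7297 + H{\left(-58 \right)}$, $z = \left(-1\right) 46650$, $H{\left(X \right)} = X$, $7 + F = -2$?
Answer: $-5994555$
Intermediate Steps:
$F = -9$ ($F = -7 - 2 = -9$)
$r{\left(t,D \right)} = -9 + t$
$z = -46650$
$c{\left(L,h \right)} = -23 - L$ ($c{\left(L,h \right)} = \left(-9 - 14\right) - L = -23 - L$)
$v = -7355$ ($v = -7297 - 58 = -7355$)
$\left(c{\left(-10,183 \right)} + n{\left(-105 \right)}\right) \left(v + z\right) = \left(\left(-23 - -10\right) + 124\right) \left(-7355 - 46650\right) = \left(\left(-23 + 10\right) + 124\right) \left(-54005\right) = \left(-13 + 124\right) \left(-54005\right) = 111 \left(-54005\right) = -5994555$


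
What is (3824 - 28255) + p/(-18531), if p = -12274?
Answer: -452718587/18531 ≈ -24430.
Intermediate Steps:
(3824 - 28255) + p/(-18531) = (3824 - 28255) - 12274/(-18531) = -24431 - 12274*(-1/18531) = -24431 + 12274/18531 = -452718587/18531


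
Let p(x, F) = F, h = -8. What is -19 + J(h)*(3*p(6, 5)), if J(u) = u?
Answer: -139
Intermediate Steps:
-19 + J(h)*(3*p(6, 5)) = -19 - 24*5 = -19 - 8*15 = -19 - 120 = -139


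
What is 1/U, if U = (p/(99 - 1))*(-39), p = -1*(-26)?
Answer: -49/507 ≈ -0.096647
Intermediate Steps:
p = 26
U = -507/49 (U = (26/(99 - 1))*(-39) = (26/98)*(-39) = ((1/98)*26)*(-39) = (13/49)*(-39) = -507/49 ≈ -10.347)
1/U = 1/(-507/49) = -49/507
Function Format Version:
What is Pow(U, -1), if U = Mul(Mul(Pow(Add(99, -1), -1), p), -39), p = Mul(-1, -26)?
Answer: Rational(-49, 507) ≈ -0.096647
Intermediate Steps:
p = 26
U = Rational(-507, 49) (U = Mul(Mul(Pow(Add(99, -1), -1), 26), -39) = Mul(Mul(Pow(98, -1), 26), -39) = Mul(Mul(Rational(1, 98), 26), -39) = Mul(Rational(13, 49), -39) = Rational(-507, 49) ≈ -10.347)
Pow(U, -1) = Pow(Rational(-507, 49), -1) = Rational(-49, 507)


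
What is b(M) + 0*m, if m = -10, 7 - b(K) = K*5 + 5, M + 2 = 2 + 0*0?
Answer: 2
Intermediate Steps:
M = 0 (M = -2 + (2 + 0*0) = -2 + (2 + 0) = -2 + 2 = 0)
b(K) = 2 - 5*K (b(K) = 7 - (K*5 + 5) = 7 - (5*K + 5) = 7 - (5 + 5*K) = 7 + (-5 - 5*K) = 2 - 5*K)
b(M) + 0*m = (2 - 5*0) + 0*(-10) = (2 + 0) + 0 = 2 + 0 = 2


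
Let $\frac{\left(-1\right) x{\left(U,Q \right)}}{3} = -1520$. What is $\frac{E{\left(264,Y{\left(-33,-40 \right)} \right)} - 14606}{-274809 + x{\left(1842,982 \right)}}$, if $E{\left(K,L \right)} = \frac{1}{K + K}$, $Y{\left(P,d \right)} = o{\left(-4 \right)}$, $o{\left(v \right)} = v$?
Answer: $\frac{7711967}{142691472} \approx 0.054046$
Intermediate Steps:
$Y{\left(P,d \right)} = -4$
$E{\left(K,L \right)} = \frac{1}{2 K}$
$x{\left(U,Q \right)} = 4560$ ($x{\left(U,Q \right)} = \left(-3\right) \left(-1520\right) = 4560$)
$\frac{E{\left(264,Y{\left(-33,-40 \right)} \right)} - 14606}{-274809 + x{\left(1842,982 \right)}} = \frac{\frac{1}{2 \cdot 264} - 14606}{-274809 + 4560} = \frac{\frac{1}{2} \cdot \frac{1}{264} - 14606}{-270249} = \left(\frac{1}{528} - 14606\right) \left(- \frac{1}{270249}\right) = \left(- \frac{7711967}{528}\right) \left(- \frac{1}{270249}\right) = \frac{7711967}{142691472}$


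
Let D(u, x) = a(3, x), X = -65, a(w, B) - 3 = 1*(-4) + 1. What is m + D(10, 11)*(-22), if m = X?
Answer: -65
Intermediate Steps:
a(w, B) = 0 (a(w, B) = 3 + (1*(-4) + 1) = 3 + (-4 + 1) = 3 - 3 = 0)
D(u, x) = 0
m = -65
m + D(10, 11)*(-22) = -65 + 0*(-22) = -65 + 0 = -65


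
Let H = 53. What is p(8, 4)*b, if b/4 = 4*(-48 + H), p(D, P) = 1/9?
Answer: 80/9 ≈ 8.8889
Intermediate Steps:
p(D, P) = 1/9
b = 80 (b = 4*(4*(-48 + 53)) = 4*(4*5) = 4*20 = 80)
p(8, 4)*b = (1/9)*80 = 80/9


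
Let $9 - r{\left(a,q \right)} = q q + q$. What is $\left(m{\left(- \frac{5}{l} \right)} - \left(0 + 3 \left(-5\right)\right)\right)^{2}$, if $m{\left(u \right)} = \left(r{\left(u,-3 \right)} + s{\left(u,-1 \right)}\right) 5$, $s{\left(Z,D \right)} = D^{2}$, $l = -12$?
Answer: $1225$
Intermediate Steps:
$r{\left(a,q \right)} = 9 - q - q^{2}$ ($r{\left(a,q \right)} = 9 - \left(q q + q\right) = 9 - \left(q^{2} + q\right) = 9 - \left(q + q^{2}\right) = 9 - q - q^{2}$)
$m{\left(u \right)} = 20$ ($m{\left(u \right)} = \left(\left(9 - -3 - \left(-3\right)^{2}\right) + \left(-1\right)^{2}\right) 5 = \left(\left(9 + 3 - 9\right) + 1\right) 5 = \left(3 + 1\right) 5 = 4 \cdot 5 = 20$)
$\left(m{\left(- \frac{5}{l} \right)} - \left(0 + 3 \left(-5\right)\right)\right)^{2} = \left(20 - \left(0 + 3 \left(-5\right)\right)\right)^{2} = \left(20 - \left(0 - 15\right)\right)^{2} = \left(20 - -15\right)^{2} = \left(20 + 15\right)^{2} = 35^{2} = 1225$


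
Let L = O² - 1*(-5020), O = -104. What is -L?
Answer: -15836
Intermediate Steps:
L = 15836 (L = (-104)² - 1*(-5020) = 10816 + 5020 = 15836)
-L = -1*15836 = -15836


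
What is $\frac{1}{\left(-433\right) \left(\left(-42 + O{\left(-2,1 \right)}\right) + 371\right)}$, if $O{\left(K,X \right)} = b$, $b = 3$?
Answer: $- \frac{1}{143756} \approx -6.9562 \cdot 10^{-6}$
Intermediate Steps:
$O{\left(K,X \right)} = 3$
$\frac{1}{\left(-433\right) \left(\left(-42 + O{\left(-2,1 \right)}\right) + 371\right)} = \frac{1}{\left(-433\right) \left(\left(-42 + 3\right) + 371\right)} = \frac{1}{\left(-433\right) \left(-39 + 371\right)} = \frac{1}{\left(-433\right) 332} = \frac{1}{-143756} = - \frac{1}{143756}$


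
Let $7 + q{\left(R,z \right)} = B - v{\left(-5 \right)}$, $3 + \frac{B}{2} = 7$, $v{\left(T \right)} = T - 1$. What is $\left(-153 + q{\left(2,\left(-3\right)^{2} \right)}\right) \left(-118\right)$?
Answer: $17228$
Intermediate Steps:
$v{\left(T \right)} = -1 + T$
$B = 8$ ($B = -6 + 2 \cdot 7 = -6 + 14 = 8$)
$q{\left(R,z \right)} = 7$ ($q{\left(R,z \right)} = -7 + \left(8 - \left(-1 - 5\right)\right) = -7 + \left(8 - -6\right) = -7 + \left(8 + 6\right) = -7 + 14 = 7$)
$\left(-153 + q{\left(2,\left(-3\right)^{2} \right)}\right) \left(-118\right) = \left(-153 + 7\right) \left(-118\right) = \left(-146\right) \left(-118\right) = 17228$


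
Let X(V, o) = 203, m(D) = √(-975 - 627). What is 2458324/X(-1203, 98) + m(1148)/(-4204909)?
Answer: 2458324/203 - 3*I*√178/4204909 ≈ 12110.0 - 9.5186e-6*I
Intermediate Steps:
m(D) = 3*I*√178 (m(D) = √(-1602) = 3*I*√178)
2458324/X(-1203, 98) + m(1148)/(-4204909) = 2458324/203 + (3*I*√178)/(-4204909) = 2458324*(1/203) + (3*I*√178)*(-1/4204909) = 2458324/203 - 3*I*√178/4204909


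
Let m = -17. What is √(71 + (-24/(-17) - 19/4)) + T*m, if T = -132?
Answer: 2244 + √78217/34 ≈ 2252.2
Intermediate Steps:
√(71 + (-24/(-17) - 19/4)) + T*m = √(71 + (-24/(-17) - 19/4)) - 132*(-17) = √(71 + (-24*(-1/17) - 19*¼)) + 2244 = √(71 + (24/17 - 19/4)) + 2244 = √(71 - 227/68) + 2244 = √(4601/68) + 2244 = √78217/34 + 2244 = 2244 + √78217/34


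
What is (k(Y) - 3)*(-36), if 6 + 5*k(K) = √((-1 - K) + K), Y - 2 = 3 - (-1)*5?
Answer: 756/5 - 36*I/5 ≈ 151.2 - 7.2*I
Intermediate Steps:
Y = 10 (Y = 2 + (3 - (-1)*5) = 2 + (3 - 1*(-5)) = 2 + (3 + 5) = 2 + 8 = 10)
k(K) = -6/5 + I/5 (k(K) = -6/5 + √((-1 - K) + K)/5 = -6/5 + √(-1)/5 = -6/5 + I/5)
(k(Y) - 3)*(-36) = ((-6/5 + I/5) - 3)*(-36) = (-21/5 + I/5)*(-36) = 756/5 - 36*I/5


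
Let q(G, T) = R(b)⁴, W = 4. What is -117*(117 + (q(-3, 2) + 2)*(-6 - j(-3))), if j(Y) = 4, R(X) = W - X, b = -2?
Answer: 1504971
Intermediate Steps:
R(X) = 4 - X
q(G, T) = 1296 (q(G, T) = (4 - 1*(-2))⁴ = (4 + 2)⁴ = 6⁴ = 1296)
-117*(117 + (q(-3, 2) + 2)*(-6 - j(-3))) = -117*(117 + (1296 + 2)*(-6 - 1*4)) = -117*(117 + 1298*(-6 - 4)) = -117*(117 + 1298*(-10)) = -117*(117 - 12980) = -117*(-12863) = 1504971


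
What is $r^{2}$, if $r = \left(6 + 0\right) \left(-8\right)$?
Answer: $2304$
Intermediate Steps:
$r = -48$ ($r = 6 \left(-8\right) = -48$)
$r^{2} = \left(-48\right)^{2} = 2304$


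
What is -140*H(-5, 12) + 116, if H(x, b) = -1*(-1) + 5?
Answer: -724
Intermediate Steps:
H(x, b) = 6 (H(x, b) = 1 + 5 = 6)
-140*H(-5, 12) + 116 = -140*6 + 116 = -840 + 116 = -724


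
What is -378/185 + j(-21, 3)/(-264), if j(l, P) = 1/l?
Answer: -2095447/1025640 ≈ -2.0431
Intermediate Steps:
-378/185 + j(-21, 3)/(-264) = -378/185 + 1/(-21*(-264)) = -378*1/185 - 1/21*(-1/264) = -378/185 + 1/5544 = -2095447/1025640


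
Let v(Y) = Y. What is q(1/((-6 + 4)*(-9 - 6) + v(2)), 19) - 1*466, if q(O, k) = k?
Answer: -447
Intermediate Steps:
q(1/((-6 + 4)*(-9 - 6) + v(2)), 19) - 1*466 = 19 - 1*466 = 19 - 466 = -447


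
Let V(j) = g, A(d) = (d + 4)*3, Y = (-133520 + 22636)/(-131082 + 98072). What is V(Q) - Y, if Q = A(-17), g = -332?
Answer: -5535102/16505 ≈ -335.36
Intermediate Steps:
Y = 55442/16505 (Y = -110884/(-33010) = -110884*(-1/33010) = 55442/16505 ≈ 3.3591)
A(d) = 12 + 3*d (A(d) = (4 + d)*3 = 12 + 3*d)
Q = -39 (Q = 12 + 3*(-17) = 12 - 51 = -39)
V(j) = -332
V(Q) - Y = -332 - 1*55442/16505 = -332 - 55442/16505 = -5535102/16505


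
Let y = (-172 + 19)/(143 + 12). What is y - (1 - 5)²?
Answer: -2633/155 ≈ -16.987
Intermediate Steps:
y = -153/155 ≈ -0.98710
y - (1 - 5)² = -153/155 - (1 - 5)² = -153/155 - 1*(-4)² = -153/155 - 1*16 = -153/155 - 16 = -2633/155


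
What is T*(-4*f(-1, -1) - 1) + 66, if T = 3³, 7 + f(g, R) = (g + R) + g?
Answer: 1119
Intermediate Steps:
f(g, R) = -7 + R + 2*g (f(g, R) = -7 + ((g + R) + g) = -7 + ((R + g) + g) = -7 + (R + 2*g) = -7 + R + 2*g)
T = 27
T*(-4*f(-1, -1) - 1) + 66 = 27*(-4*(-7 - 1 + 2*(-1)) - 1) + 66 = 27*(-4*(-7 - 1 - 2) - 1) + 66 = 27*(-4*(-10) - 1) + 66 = 27*(40 - 1) + 66 = 27*39 + 66 = 1053 + 66 = 1119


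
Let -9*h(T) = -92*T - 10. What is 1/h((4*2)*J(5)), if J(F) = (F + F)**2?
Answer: 9/73610 ≈ 0.00012227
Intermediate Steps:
J(F) = 4*F**2 (J(F) = (2*F)**2 = 4*F**2)
h(T) = 10/9 + 92*T/9 (h(T) = -(-92*T - 10)/9 = -(-10 - 92*T)/9 = 10/9 + 92*T/9)
1/h((4*2)*J(5)) = 1/(10/9 + 92*((4*2)*(4*5**2))/9) = 1/(10/9 + 92*(8*(4*25))/9) = 1/(10/9 + 92*(8*100)/9) = 1/(10/9 + (92/9)*800) = 1/(10/9 + 73600/9) = 1/(73610/9) = 9/73610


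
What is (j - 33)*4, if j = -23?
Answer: -224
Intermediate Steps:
(j - 33)*4 = (-23 - 33)*4 = -56*4 = -224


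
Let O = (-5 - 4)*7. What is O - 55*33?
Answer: -1878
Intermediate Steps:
O = -63 (O = -9*7 = -63)
O - 55*33 = -63 - 55*33 = -63 - 1815 = -1878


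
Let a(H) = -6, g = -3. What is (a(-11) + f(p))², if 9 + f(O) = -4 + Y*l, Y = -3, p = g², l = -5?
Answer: 16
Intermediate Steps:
p = 9 (p = (-3)² = 9)
f(O) = 2 (f(O) = -9 + (-4 - 3*(-5)) = -9 + (-4 + 15) = -9 + 11 = 2)
(a(-11) + f(p))² = (-6 + 2)² = (-4)² = 16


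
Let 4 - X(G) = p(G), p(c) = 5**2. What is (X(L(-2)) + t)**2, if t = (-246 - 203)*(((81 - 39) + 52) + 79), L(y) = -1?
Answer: 6036979204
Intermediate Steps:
p(c) = 25
X(G) = -21 (X(G) = 4 - 1*25 = 4 - 25 = -21)
t = -77677 (t = -449*((42 + 52) + 79) = -449*(94 + 79) = -449*173 = -77677)
(X(L(-2)) + t)**2 = (-21 - 77677)**2 = (-77698)**2 = 6036979204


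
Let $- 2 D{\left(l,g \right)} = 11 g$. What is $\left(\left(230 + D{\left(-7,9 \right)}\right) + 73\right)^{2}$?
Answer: $\frac{257049}{4} \approx 64262.0$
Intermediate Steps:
$D{\left(l,g \right)} = - \frac{11 g}{2}$
$\left(\left(230 + D{\left(-7,9 \right)}\right) + 73\right)^{2} = \left(\left(230 - \frac{99}{2}\right) + 73\right)^{2} = \left(\frac{361}{2} + 73\right)^{2} = \left(\frac{507}{2}\right)^{2} = \frac{257049}{4}$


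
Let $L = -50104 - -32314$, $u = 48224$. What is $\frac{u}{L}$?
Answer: $- \frac{24112}{8895} \approx -2.7107$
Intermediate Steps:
$L = -17790$ ($L = -50104 + 32314 = -17790$)
$\frac{u}{L} = \frac{48224}{-17790} = 48224 \left(- \frac{1}{17790}\right) = - \frac{24112}{8895}$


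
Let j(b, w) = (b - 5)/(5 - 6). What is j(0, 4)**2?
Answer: 25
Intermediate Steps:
j(b, w) = 5 - b (j(b, w) = (-5 + b)/(-1) = (-5 + b)*(-1) = 5 - b)
j(0, 4)**2 = (5 - 1*0)**2 = (5 + 0)**2 = 5**2 = 25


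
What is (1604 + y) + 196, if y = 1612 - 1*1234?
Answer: 2178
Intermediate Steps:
y = 378 (y = 1612 - 1234 = 378)
(1604 + y) + 196 = (1604 + 378) + 196 = 1982 + 196 = 2178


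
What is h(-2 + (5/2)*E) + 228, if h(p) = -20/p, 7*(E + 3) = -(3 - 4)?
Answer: 3683/16 ≈ 230.19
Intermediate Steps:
E = -20/7 (E = -3 + (-(3 - 4))/7 = -3 + (-1*(-1))/7 = -3 + (⅐)*1 = -3 + ⅐ = -20/7 ≈ -2.8571)
h(-2 + (5/2)*E) + 228 = -20/(-2 + (5/2)*(-20/7)) + 228 = -20/(-2 - 50/7) + 228 = -20/(-64/7) + 228 = -20*(-7/64) + 228 = 35/16 + 228 = 3683/16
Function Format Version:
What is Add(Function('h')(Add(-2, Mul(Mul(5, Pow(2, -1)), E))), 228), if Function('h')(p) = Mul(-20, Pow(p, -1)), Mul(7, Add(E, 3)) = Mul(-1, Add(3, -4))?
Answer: Rational(3683, 16) ≈ 230.19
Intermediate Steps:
E = Rational(-20, 7) (E = Add(-3, Mul(Rational(1, 7), Mul(-1, Add(3, -4)))) = Add(-3, Mul(Rational(1, 7), Mul(-1, -1))) = Add(-3, Mul(Rational(1, 7), 1)) = Add(-3, Rational(1, 7)) = Rational(-20, 7) ≈ -2.8571)
Add(Function('h')(Add(-2, Mul(Mul(5, Pow(2, -1)), E))), 228) = Add(Mul(-20, Pow(Add(-2, Mul(Mul(5, Pow(2, -1)), Rational(-20, 7))), -1)), 228) = Add(Mul(-20, Pow(Add(-2, Mul(Mul(5, Rational(1, 2)), Rational(-20, 7))), -1)), 228) = Add(Mul(-20, Pow(Add(-2, Mul(Rational(5, 2), Rational(-20, 7))), -1)), 228) = Add(Mul(-20, Pow(Add(-2, Rational(-50, 7)), -1)), 228) = Add(Mul(-20, Pow(Rational(-64, 7), -1)), 228) = Add(Mul(-20, Rational(-7, 64)), 228) = Add(Rational(35, 16), 228) = Rational(3683, 16)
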